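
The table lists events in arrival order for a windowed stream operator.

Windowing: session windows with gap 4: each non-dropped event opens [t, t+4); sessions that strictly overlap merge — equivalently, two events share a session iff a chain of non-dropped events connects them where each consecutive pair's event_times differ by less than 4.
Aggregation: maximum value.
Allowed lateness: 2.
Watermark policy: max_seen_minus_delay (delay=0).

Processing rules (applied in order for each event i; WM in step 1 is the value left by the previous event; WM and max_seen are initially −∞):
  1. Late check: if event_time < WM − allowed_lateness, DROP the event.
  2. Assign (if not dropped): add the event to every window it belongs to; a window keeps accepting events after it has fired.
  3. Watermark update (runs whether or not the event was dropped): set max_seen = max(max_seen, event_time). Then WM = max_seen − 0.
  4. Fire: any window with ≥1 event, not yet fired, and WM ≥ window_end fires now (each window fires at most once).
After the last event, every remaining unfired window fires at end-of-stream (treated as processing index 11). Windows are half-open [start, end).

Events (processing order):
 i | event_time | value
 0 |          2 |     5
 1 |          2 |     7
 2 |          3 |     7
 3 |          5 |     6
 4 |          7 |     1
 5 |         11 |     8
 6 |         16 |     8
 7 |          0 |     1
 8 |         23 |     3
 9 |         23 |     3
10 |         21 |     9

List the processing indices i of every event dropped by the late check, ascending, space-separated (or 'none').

7

i=0 t=2 v=5: → [2,6); WM=2
i=1 t=2 v=7: → [2,6); WM=2
i=2 t=3 v=7: → [2,7); WM=3
i=3 t=5 v=6: → [2,9); WM=5
i=4 t=7 v=1: → [2,11); WM=7
i=5 t=11 v=8: → [11,15); WM=11
i=6 t=16 v=8: → [16,20); WM=16
i=7 t=0 v=1: DROP (t<16-2); WM=16
i=8 t=23 v=3: → [23,27); WM=23
i=9 t=23 v=3: → [23,27); WM=23
i=10 t=21 v=9: → [21,27); WM=23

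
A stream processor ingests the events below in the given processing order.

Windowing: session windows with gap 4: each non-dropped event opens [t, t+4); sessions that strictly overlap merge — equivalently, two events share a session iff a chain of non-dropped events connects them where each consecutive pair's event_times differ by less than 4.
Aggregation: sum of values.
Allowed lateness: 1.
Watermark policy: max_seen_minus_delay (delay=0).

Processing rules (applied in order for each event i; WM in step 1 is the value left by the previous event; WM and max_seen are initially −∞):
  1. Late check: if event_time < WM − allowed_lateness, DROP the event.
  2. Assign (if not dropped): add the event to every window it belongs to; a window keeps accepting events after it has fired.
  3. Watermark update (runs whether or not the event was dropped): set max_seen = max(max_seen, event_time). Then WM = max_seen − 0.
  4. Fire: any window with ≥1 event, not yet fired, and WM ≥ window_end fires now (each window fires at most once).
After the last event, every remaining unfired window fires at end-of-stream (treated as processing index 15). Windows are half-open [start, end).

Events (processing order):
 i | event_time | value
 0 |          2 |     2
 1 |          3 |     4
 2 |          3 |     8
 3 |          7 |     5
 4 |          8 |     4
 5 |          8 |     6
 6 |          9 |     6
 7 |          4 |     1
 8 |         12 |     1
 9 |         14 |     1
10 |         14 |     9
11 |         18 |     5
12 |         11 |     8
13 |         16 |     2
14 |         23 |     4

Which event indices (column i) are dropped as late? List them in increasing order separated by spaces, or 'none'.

i=0 t=2 v=2: → [2,6); WM=2
i=1 t=3 v=4: → [2,7); WM=3
i=2 t=3 v=8: → [2,7); WM=3
i=3 t=7 v=5: → [7,11); WM=7
i=4 t=8 v=4: → [7,12); WM=8
i=5 t=8 v=6: → [7,12); WM=8
i=6 t=9 v=6: → [7,13); WM=9
i=7 t=4 v=1: DROP (t<9-1); WM=9
i=8 t=12 v=1: → [7,16); WM=12
i=9 t=14 v=1: → [7,18); WM=14
i=10 t=14 v=9: → [7,18); WM=14
i=11 t=18 v=5: → [18,22); WM=18
i=12 t=11 v=8: DROP (t<18-1); WM=18
i=13 t=16 v=2: DROP (t<18-1); WM=18
i=14 t=23 v=4: → [23,27); WM=23

7 12 13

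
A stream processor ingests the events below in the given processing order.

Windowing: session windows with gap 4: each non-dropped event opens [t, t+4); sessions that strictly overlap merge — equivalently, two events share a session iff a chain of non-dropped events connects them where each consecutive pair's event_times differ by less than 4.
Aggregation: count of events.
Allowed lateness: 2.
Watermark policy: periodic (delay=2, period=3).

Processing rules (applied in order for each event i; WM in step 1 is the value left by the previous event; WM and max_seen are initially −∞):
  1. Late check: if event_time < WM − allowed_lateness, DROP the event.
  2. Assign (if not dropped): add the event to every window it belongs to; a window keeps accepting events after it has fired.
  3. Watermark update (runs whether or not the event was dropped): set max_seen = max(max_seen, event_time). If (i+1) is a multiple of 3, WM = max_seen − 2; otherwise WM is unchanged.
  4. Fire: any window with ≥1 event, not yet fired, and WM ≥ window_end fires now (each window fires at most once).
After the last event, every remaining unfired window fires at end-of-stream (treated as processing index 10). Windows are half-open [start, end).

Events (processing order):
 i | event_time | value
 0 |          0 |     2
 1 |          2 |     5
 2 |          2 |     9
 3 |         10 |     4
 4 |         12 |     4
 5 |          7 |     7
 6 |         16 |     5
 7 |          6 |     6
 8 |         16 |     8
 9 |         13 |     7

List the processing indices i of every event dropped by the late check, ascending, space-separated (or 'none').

i=0 t=0 v=2: → [0,4); WM=−∞
i=1 t=2 v=5: → [0,6); WM=−∞
i=2 t=2 v=9: → [0,6); WM=0
i=3 t=10 v=4: → [10,14); WM=0
i=4 t=12 v=4: → [10,16); WM=0
i=5 t=7 v=7: → [7,16); WM=10
i=6 t=16 v=5: → [16,20); WM=10
i=7 t=6 v=6: DROP (t<10-2); WM=10
i=8 t=16 v=8: → [16,20); WM=14
i=9 t=13 v=7: → [7,20); WM=14

7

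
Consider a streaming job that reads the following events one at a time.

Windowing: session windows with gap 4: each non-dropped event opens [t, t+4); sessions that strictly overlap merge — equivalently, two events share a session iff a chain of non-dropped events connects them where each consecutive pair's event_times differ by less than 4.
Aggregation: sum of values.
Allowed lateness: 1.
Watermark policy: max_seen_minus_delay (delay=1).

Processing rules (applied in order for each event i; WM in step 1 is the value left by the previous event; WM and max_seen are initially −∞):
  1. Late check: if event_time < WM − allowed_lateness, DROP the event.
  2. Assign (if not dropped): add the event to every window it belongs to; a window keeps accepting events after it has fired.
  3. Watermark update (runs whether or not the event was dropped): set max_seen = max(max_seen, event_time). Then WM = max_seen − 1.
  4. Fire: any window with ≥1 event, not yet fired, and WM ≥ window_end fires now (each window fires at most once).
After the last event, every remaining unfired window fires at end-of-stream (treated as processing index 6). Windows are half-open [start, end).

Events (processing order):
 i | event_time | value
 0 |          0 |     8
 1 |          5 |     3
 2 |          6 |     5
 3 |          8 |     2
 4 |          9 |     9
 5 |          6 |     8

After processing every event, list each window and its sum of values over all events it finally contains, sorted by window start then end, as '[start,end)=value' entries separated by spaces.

[0,4)=8 [5,13)=19

i=0 t=0 v=8: → [0,4); WM=-1
i=1 t=5 v=3: → [5,9); WM=4
i=2 t=6 v=5: → [5,10); WM=5
i=3 t=8 v=2: → [5,12); WM=7
i=4 t=9 v=9: → [5,13); WM=8
i=5 t=6 v=8: DROP (t<8-1); WM=8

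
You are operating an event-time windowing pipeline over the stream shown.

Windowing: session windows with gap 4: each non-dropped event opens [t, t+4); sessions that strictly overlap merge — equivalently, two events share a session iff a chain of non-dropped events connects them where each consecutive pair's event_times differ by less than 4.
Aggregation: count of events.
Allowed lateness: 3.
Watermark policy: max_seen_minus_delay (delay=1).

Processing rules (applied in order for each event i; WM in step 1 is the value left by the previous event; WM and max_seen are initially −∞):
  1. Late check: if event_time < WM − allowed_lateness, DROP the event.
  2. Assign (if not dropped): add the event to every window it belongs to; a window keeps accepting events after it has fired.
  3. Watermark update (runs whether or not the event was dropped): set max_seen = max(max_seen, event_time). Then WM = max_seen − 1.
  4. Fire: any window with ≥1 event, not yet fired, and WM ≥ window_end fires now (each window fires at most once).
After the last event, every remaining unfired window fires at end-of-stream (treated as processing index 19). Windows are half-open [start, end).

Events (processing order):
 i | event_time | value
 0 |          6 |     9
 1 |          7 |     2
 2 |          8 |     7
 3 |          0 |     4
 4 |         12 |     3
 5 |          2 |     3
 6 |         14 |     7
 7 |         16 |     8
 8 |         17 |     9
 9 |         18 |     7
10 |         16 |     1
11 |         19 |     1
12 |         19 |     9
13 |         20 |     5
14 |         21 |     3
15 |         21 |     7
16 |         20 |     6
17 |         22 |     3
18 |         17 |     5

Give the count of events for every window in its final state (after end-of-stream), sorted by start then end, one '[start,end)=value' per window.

i=0 t=6 v=9: → [6,10); WM=5
i=1 t=7 v=2: → [6,11); WM=6
i=2 t=8 v=7: → [6,12); WM=7
i=3 t=0 v=4: DROP (t<7-3); WM=7
i=4 t=12 v=3: → [12,16); WM=11
i=5 t=2 v=3: DROP (t<11-3); WM=11
i=6 t=14 v=7: → [12,18); WM=13
i=7 t=16 v=8: → [12,20); WM=15
i=8 t=17 v=9: → [12,21); WM=16
i=9 t=18 v=7: → [12,22); WM=17
i=10 t=16 v=1: → [12,22); WM=17
i=11 t=19 v=1: → [12,23); WM=18
i=12 t=19 v=9: → [12,23); WM=18
i=13 t=20 v=5: → [12,24); WM=19
i=14 t=21 v=3: → [12,25); WM=20
i=15 t=21 v=7: → [12,25); WM=20
i=16 t=20 v=6: → [12,25); WM=20
i=17 t=22 v=3: → [12,26); WM=21
i=18 t=17 v=5: DROP (t<21-3); WM=21

[6,12)=3 [12,26)=13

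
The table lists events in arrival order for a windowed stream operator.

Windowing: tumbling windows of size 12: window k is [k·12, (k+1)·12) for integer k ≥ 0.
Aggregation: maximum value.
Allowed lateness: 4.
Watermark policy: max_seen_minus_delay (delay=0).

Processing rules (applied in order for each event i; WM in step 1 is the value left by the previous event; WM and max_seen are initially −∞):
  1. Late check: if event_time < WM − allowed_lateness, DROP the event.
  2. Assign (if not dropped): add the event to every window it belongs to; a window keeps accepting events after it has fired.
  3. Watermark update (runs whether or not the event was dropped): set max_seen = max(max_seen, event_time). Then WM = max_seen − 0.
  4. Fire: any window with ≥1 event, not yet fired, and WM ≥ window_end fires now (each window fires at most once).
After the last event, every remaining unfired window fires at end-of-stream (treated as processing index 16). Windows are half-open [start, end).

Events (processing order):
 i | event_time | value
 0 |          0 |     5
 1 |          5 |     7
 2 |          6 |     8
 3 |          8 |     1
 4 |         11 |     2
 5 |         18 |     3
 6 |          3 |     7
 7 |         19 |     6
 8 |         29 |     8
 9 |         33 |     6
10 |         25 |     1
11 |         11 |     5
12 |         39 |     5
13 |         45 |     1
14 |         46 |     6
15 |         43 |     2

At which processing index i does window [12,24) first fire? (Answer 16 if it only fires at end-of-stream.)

i=0 t=0 v=5: → [0,12); WM=0
i=1 t=5 v=7: → [0,12); WM=5
i=2 t=6 v=8: → [0,12); WM=6
i=3 t=8 v=1: → [0,12); WM=8
i=4 t=11 v=2: → [0,12); WM=11
i=5 t=18 v=3: → [12,24); WM=18; [0,12) fires=8
i=6 t=3 v=7: DROP (t<18-4); WM=18
i=7 t=19 v=6: → [12,24); WM=19
i=8 t=29 v=8: → [24,36); WM=29; [12,24) fires=6
i=9 t=33 v=6: → [24,36); WM=33
i=10 t=25 v=1: DROP (t<33-4); WM=33
i=11 t=11 v=5: DROP (t<33-4); WM=33
i=12 t=39 v=5: → [36,48); WM=39; [24,36) fires=8
i=13 t=45 v=1: → [36,48); WM=45
i=14 t=46 v=6: → [36,48); WM=46
i=15 t=43 v=2: → [36,48); WM=46

8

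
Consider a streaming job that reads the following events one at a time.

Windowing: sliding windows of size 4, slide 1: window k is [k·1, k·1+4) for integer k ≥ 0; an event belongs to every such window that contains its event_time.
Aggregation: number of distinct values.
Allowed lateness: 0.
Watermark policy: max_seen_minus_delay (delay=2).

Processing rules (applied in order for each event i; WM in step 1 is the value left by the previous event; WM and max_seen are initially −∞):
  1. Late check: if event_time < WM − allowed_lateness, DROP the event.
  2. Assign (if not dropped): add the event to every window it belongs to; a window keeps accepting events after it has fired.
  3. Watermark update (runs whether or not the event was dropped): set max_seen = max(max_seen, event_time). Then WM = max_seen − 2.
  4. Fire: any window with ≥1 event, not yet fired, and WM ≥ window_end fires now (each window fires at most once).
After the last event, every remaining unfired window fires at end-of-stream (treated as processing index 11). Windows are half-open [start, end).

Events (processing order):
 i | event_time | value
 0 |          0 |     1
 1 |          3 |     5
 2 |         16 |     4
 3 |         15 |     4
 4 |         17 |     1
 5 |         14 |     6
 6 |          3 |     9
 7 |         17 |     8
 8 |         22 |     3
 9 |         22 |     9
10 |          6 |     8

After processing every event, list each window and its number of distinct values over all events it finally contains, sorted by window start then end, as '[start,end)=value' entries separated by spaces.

[0,4)=2 [1,5)=1 [2,6)=1 [3,7)=1 [12,16)=1 [13,17)=1 [14,18)=3 [15,19)=3 [16,20)=3 [17,21)=2 [19,23)=2 [20,24)=2 [21,25)=2 [22,26)=2

i=0 t=0 v=1: → [0,4); WM=-2
i=1 t=3 v=5: → [3,7),[2,6),[1,5),[0,4); WM=1
i=2 t=16 v=4: → [16,20),[15,19),[14,18),[13,17); WM=14; [0,4) fires=2 [1,5) fires=1 [2,6) fires=1 [3,7) fires=1
i=3 t=15 v=4: → [15,19),[14,18),[13,17),[12,16); WM=14
i=4 t=17 v=1: → [17,21),[16,20),[15,19),[14,18); WM=15
i=5 t=14 v=6: DROP (t<15-0); WM=15
i=6 t=3 v=9: DROP (t<15-0); WM=15
i=7 t=17 v=8: → [17,21),[16,20),[15,19),[14,18); WM=15
i=8 t=22 v=3: → [22,26),[21,25),[20,24),[19,23); WM=20; [12,16) fires=1 [13,17) fires=1 [14,18) fires=3 [15,19) fires=3 [16,20) fires=3
i=9 t=22 v=9: → [22,26),[21,25),[20,24),[19,23); WM=20
i=10 t=6 v=8: DROP (t<20-0); WM=20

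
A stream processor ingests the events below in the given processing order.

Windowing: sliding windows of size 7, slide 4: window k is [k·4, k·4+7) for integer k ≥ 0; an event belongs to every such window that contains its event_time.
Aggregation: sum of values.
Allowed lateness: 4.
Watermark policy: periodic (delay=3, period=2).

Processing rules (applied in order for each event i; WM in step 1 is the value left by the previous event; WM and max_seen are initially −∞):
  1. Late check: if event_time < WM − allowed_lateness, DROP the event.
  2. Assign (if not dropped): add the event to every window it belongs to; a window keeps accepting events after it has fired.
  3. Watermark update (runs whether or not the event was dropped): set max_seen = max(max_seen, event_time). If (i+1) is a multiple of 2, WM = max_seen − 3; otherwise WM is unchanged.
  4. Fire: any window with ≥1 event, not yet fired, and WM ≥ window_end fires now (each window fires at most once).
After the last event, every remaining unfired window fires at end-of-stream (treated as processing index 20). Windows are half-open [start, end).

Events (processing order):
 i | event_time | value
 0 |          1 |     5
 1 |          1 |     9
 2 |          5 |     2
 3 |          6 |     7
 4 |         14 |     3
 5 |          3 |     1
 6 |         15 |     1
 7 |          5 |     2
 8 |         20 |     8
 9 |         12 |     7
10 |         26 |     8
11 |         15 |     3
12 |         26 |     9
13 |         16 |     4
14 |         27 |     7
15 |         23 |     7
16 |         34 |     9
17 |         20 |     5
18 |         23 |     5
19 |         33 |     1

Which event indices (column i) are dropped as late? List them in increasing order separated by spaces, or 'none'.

7 13 18

i=0 t=1 v=5: → [0,7); WM=−∞
i=1 t=1 v=9: → [0,7); WM=-2
i=2 t=5 v=2: → [4,11),[0,7); WM=-2
i=3 t=6 v=7: → [4,11),[0,7); WM=3
i=4 t=14 v=3: → [12,19),[8,15); WM=3
i=5 t=3 v=1: → [0,7); WM=11; [0,7) fires=24 [4,11) fires=9
i=6 t=15 v=1: → [12,19); WM=11
i=7 t=5 v=2: DROP (t<11-4); WM=12
i=8 t=20 v=8: → [20,27),[16,23); WM=12
i=9 t=12 v=7: → [12,19),[8,15); WM=17; [8,15) fires=10
i=10 t=26 v=8: → [24,31),[20,27); WM=17
i=11 t=15 v=3: → [12,19); WM=23; [12,19) fires=14 [16,23) fires=8
i=12 t=26 v=9: → [24,31),[20,27); WM=23
i=13 t=16 v=4: DROP (t<23-4); WM=23
i=14 t=27 v=7: → [24,31); WM=23
i=15 t=23 v=7: → [20,27); WM=24
i=16 t=34 v=9: → [32,39),[28,35); WM=24
i=17 t=20 v=5: → [20,27),[16,23); WM=31; [20,27) fires=37 [24,31) fires=24
i=18 t=23 v=5: DROP (t<31-4); WM=31
i=19 t=33 v=1: → [32,39),[28,35); WM=31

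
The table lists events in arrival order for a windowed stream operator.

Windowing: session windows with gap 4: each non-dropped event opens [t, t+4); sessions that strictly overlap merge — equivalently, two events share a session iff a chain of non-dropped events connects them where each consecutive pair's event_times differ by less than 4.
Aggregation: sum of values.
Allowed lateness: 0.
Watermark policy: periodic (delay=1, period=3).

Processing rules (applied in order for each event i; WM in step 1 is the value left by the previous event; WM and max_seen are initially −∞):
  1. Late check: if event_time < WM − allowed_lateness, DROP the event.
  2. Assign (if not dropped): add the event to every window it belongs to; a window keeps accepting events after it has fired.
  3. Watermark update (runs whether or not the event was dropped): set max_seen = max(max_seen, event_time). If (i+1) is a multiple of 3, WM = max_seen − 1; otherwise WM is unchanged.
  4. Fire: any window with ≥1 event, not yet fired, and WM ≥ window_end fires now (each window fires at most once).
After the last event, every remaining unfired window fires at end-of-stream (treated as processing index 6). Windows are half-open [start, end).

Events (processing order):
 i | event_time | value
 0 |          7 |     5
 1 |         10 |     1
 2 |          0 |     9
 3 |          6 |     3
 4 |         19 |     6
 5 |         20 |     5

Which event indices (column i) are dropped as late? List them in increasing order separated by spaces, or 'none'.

i=0 t=7 v=5: → [7,11); WM=−∞
i=1 t=10 v=1: → [7,14); WM=−∞
i=2 t=0 v=9: → [0,4); WM=9
i=3 t=6 v=3: DROP (t<9-0); WM=9
i=4 t=19 v=6: → [19,23); WM=9
i=5 t=20 v=5: → [19,24); WM=19

3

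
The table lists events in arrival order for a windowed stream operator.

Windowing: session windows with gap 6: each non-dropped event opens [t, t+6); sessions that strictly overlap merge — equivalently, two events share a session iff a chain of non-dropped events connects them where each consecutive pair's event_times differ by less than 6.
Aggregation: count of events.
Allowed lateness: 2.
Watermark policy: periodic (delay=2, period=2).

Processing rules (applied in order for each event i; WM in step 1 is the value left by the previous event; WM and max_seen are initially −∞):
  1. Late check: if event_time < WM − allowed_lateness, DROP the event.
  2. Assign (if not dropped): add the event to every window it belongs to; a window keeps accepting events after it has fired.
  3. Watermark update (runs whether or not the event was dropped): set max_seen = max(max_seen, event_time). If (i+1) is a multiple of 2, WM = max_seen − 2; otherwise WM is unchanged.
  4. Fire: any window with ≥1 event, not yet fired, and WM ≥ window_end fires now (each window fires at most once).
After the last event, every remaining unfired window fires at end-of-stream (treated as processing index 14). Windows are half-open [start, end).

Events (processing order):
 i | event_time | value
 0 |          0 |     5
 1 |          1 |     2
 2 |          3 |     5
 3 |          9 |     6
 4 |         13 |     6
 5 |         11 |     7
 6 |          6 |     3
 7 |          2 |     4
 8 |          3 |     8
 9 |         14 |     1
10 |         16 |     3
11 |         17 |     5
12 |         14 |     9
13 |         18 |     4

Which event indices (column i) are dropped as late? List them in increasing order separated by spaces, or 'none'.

6 7 8

i=0 t=0 v=5: → [0,6); WM=−∞
i=1 t=1 v=2: → [0,7); WM=-1
i=2 t=3 v=5: → [0,9); WM=-1
i=3 t=9 v=6: → [9,15); WM=7
i=4 t=13 v=6: → [9,19); WM=7
i=5 t=11 v=7: → [9,19); WM=11
i=6 t=6 v=3: DROP (t<11-2); WM=11
i=7 t=2 v=4: DROP (t<11-2); WM=11
i=8 t=3 v=8: DROP (t<11-2); WM=11
i=9 t=14 v=1: → [9,20); WM=12
i=10 t=16 v=3: → [9,22); WM=12
i=11 t=17 v=5: → [9,23); WM=15
i=12 t=14 v=9: → [9,23); WM=15
i=13 t=18 v=4: → [9,24); WM=16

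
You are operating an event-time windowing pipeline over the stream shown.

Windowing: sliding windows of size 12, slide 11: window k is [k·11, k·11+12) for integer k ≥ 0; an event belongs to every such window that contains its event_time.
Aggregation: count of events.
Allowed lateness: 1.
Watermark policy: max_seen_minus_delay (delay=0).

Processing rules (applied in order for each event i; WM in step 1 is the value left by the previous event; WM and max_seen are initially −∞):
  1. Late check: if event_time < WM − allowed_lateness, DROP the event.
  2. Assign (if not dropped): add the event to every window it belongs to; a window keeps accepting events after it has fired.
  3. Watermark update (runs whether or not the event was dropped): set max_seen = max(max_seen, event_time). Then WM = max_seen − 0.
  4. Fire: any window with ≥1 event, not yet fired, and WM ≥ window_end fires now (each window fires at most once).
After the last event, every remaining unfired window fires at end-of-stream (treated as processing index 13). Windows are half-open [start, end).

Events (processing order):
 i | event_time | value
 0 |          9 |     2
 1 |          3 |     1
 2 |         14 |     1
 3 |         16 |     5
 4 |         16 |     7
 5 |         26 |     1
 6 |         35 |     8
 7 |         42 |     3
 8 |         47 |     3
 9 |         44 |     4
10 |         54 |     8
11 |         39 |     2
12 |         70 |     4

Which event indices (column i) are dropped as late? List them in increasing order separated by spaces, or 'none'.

1 9 11

i=0 t=9 v=2: → [0,12); WM=9
i=1 t=3 v=1: DROP (t<9-1); WM=9
i=2 t=14 v=1: → [11,23); WM=14; [0,12) fires=1
i=3 t=16 v=5: → [11,23); WM=16
i=4 t=16 v=7: → [11,23); WM=16
i=5 t=26 v=1: → [22,34); WM=26; [11,23) fires=3
i=6 t=35 v=8: → [33,45); WM=35; [22,34) fires=1
i=7 t=42 v=3: → [33,45); WM=42
i=8 t=47 v=3: → [44,56); WM=47; [33,45) fires=2
i=9 t=44 v=4: DROP (t<47-1); WM=47
i=10 t=54 v=8: → [44,56); WM=54
i=11 t=39 v=2: DROP (t<54-1); WM=54
i=12 t=70 v=4: → [66,78); WM=70; [44,56) fires=2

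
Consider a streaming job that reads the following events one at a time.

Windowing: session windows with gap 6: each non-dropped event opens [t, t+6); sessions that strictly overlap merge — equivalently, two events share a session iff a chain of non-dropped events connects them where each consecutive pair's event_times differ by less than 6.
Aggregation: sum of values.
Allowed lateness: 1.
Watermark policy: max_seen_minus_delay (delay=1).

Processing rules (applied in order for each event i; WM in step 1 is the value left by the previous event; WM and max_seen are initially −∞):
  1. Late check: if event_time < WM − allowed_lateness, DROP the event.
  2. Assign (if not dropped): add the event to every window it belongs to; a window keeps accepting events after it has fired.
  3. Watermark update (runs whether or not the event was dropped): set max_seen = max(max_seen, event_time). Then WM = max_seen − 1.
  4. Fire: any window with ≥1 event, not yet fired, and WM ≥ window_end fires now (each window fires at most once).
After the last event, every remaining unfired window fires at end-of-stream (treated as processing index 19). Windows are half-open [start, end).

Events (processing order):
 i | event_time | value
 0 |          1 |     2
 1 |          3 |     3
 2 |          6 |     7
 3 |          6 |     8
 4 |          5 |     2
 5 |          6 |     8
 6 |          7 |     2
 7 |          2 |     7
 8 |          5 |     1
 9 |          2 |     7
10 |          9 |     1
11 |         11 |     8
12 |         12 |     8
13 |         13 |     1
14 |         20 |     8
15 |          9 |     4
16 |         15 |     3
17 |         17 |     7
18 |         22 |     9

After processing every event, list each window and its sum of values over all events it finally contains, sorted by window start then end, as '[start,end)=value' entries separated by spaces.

i=0 t=1 v=2: → [1,7); WM=0
i=1 t=3 v=3: → [1,9); WM=2
i=2 t=6 v=7: → [1,12); WM=5
i=3 t=6 v=8: → [1,12); WM=5
i=4 t=5 v=2: → [1,12); WM=5
i=5 t=6 v=8: → [1,12); WM=5
i=6 t=7 v=2: → [1,13); WM=6
i=7 t=2 v=7: DROP (t<6-1); WM=6
i=8 t=5 v=1: → [1,13); WM=6
i=9 t=2 v=7: DROP (t<6-1); WM=6
i=10 t=9 v=1: → [1,15); WM=8
i=11 t=11 v=8: → [1,17); WM=10
i=12 t=12 v=8: → [1,18); WM=11
i=13 t=13 v=1: → [1,19); WM=12
i=14 t=20 v=8: → [20,26); WM=19
i=15 t=9 v=4: DROP (t<19-1); WM=19
i=16 t=15 v=3: DROP (t<19-1); WM=19
i=17 t=17 v=7: DROP (t<19-1); WM=19
i=18 t=22 v=9: → [20,28); WM=21

[1,19)=51 [20,28)=17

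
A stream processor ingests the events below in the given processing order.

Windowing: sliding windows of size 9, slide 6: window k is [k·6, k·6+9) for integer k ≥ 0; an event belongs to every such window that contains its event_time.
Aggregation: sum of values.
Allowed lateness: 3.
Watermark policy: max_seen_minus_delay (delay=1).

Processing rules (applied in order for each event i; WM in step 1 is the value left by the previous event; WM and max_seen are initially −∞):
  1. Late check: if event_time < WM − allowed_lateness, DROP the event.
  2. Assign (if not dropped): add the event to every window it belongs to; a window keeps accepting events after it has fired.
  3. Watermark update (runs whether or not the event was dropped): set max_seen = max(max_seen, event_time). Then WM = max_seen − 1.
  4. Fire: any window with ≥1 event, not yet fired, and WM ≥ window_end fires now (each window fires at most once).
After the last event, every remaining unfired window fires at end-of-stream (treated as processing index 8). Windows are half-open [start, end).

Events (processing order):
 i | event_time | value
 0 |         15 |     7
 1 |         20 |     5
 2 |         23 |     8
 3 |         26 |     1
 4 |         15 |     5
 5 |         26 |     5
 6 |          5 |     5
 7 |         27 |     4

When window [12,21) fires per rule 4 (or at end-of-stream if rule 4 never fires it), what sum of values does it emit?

i=0 t=15 v=7: → [12,21); WM=14
i=1 t=20 v=5: → [18,27),[12,21); WM=19
i=2 t=23 v=8: → [18,27); WM=22; [12,21) fires=12
i=3 t=26 v=1: → [24,33),[18,27); WM=25
i=4 t=15 v=5: DROP (t<25-3); WM=25
i=5 t=26 v=5: → [24,33),[18,27); WM=25
i=6 t=5 v=5: DROP (t<25-3); WM=25
i=7 t=27 v=4: → [24,33); WM=26

12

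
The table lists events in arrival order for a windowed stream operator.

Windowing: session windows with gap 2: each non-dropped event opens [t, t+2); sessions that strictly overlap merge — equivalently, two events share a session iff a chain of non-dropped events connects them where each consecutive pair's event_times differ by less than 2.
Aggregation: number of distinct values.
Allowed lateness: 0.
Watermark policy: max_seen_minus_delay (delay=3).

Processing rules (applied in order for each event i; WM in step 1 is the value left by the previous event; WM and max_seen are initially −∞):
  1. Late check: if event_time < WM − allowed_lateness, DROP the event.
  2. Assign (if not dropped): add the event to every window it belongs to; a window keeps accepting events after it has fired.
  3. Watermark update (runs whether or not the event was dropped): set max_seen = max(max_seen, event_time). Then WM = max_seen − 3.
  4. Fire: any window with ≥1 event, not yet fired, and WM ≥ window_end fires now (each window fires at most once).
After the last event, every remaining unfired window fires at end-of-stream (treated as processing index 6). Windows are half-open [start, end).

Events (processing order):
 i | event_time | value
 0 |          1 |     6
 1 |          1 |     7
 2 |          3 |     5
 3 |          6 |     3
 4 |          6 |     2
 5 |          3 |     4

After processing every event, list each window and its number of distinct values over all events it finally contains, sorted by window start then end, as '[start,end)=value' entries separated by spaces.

i=0 t=1 v=6: → [1,3); WM=-2
i=1 t=1 v=7: → [1,3); WM=-2
i=2 t=3 v=5: → [3,5); WM=0
i=3 t=6 v=3: → [6,8); WM=3
i=4 t=6 v=2: → [6,8); WM=3
i=5 t=3 v=4: → [3,5); WM=3

[1,3)=2 [3,5)=2 [6,8)=2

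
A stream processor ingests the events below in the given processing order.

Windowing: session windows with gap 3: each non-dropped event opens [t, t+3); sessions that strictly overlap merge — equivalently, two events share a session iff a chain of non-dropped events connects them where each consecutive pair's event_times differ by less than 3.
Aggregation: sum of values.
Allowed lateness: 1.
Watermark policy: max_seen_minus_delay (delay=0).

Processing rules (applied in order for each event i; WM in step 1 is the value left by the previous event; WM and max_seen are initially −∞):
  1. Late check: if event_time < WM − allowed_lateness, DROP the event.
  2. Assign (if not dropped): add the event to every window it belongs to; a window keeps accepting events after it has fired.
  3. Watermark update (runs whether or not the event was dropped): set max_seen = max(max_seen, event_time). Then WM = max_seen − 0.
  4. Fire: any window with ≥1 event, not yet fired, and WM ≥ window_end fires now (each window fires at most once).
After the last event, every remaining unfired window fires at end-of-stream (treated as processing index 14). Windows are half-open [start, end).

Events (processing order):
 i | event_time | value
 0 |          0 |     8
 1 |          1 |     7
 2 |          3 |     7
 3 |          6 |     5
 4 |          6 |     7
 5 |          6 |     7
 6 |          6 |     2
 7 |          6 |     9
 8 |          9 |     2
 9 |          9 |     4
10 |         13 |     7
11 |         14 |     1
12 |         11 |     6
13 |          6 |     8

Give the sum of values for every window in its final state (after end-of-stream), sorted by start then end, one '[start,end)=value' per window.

[0,6)=22 [6,9)=30 [9,12)=6 [13,17)=8

i=0 t=0 v=8: → [0,3); WM=0
i=1 t=1 v=7: → [0,4); WM=1
i=2 t=3 v=7: → [0,6); WM=3
i=3 t=6 v=5: → [6,9); WM=6
i=4 t=6 v=7: → [6,9); WM=6
i=5 t=6 v=7: → [6,9); WM=6
i=6 t=6 v=2: → [6,9); WM=6
i=7 t=6 v=9: → [6,9); WM=6
i=8 t=9 v=2: → [9,12); WM=9
i=9 t=9 v=4: → [9,12); WM=9
i=10 t=13 v=7: → [13,16); WM=13
i=11 t=14 v=1: → [13,17); WM=14
i=12 t=11 v=6: DROP (t<14-1); WM=14
i=13 t=6 v=8: DROP (t<14-1); WM=14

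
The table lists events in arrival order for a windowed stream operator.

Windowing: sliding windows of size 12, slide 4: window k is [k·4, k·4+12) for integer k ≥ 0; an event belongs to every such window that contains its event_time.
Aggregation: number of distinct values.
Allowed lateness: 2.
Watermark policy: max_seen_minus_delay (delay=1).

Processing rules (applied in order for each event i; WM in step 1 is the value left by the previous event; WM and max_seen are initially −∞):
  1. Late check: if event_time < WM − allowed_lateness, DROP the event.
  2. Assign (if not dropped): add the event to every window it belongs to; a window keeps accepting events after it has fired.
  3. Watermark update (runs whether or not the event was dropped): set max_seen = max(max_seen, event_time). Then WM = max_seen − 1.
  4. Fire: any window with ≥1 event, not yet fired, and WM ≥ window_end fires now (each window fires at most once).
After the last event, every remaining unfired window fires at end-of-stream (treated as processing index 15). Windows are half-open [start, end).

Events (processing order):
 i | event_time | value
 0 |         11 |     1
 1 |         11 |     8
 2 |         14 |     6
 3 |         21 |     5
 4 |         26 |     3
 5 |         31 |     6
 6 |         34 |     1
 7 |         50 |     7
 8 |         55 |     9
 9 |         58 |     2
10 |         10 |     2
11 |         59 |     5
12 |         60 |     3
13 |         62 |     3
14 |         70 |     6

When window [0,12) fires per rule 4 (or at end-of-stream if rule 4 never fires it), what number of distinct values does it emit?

i=0 t=11 v=1: → [8,20),[4,16),[0,12); WM=10
i=1 t=11 v=8: → [8,20),[4,16),[0,12); WM=10
i=2 t=14 v=6: → [12,24),[8,20),[4,16); WM=13; [0,12) fires=2
i=3 t=21 v=5: → [20,32),[16,28),[12,24); WM=20; [4,16) fires=3 [8,20) fires=3
i=4 t=26 v=3: → [24,36),[20,32),[16,28); WM=25; [12,24) fires=2
i=5 t=31 v=6: → [28,40),[24,36),[20,32); WM=30; [16,28) fires=2
i=6 t=34 v=1: → [32,44),[28,40),[24,36); WM=33; [20,32) fires=3
i=7 t=50 v=7: → [48,60),[44,56),[40,52); WM=49; [24,36) fires=3 [28,40) fires=2 [32,44) fires=1
i=8 t=55 v=9: → [52,64),[48,60),[44,56); WM=54; [40,52) fires=1
i=9 t=58 v=2: → [56,68),[52,64),[48,60); WM=57; [44,56) fires=2
i=10 t=10 v=2: DROP (t<57-2); WM=57
i=11 t=59 v=5: → [56,68),[52,64),[48,60); WM=58
i=12 t=60 v=3: → [60,72),[56,68),[52,64); WM=59
i=13 t=62 v=3: → [60,72),[56,68),[52,64); WM=61; [48,60) fires=4
i=14 t=70 v=6: → [68,80),[64,76),[60,72); WM=69; [52,64) fires=4 [56,68) fires=3

2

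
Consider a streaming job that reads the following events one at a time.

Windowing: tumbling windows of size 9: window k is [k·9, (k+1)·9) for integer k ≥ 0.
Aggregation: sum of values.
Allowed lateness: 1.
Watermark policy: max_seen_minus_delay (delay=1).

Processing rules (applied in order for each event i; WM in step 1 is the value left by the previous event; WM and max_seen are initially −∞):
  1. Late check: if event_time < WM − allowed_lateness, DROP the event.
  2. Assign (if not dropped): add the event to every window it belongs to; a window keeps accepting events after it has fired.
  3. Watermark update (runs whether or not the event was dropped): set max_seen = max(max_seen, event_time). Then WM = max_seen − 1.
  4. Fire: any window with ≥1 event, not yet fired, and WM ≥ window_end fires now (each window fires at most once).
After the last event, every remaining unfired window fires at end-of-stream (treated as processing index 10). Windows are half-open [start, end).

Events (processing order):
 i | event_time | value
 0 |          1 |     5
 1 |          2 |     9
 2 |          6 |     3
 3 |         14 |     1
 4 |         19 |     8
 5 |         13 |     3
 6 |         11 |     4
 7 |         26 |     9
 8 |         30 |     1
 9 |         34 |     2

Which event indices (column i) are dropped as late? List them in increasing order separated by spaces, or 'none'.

i=0 t=1 v=5: → [0,9); WM=0
i=1 t=2 v=9: → [0,9); WM=1
i=2 t=6 v=3: → [0,9); WM=5
i=3 t=14 v=1: → [9,18); WM=13; [0,9) fires=17
i=4 t=19 v=8: → [18,27); WM=18; [9,18) fires=1
i=5 t=13 v=3: DROP (t<18-1); WM=18
i=6 t=11 v=4: DROP (t<18-1); WM=18
i=7 t=26 v=9: → [18,27); WM=25
i=8 t=30 v=1: → [27,36); WM=29; [18,27) fires=17
i=9 t=34 v=2: → [27,36); WM=33

5 6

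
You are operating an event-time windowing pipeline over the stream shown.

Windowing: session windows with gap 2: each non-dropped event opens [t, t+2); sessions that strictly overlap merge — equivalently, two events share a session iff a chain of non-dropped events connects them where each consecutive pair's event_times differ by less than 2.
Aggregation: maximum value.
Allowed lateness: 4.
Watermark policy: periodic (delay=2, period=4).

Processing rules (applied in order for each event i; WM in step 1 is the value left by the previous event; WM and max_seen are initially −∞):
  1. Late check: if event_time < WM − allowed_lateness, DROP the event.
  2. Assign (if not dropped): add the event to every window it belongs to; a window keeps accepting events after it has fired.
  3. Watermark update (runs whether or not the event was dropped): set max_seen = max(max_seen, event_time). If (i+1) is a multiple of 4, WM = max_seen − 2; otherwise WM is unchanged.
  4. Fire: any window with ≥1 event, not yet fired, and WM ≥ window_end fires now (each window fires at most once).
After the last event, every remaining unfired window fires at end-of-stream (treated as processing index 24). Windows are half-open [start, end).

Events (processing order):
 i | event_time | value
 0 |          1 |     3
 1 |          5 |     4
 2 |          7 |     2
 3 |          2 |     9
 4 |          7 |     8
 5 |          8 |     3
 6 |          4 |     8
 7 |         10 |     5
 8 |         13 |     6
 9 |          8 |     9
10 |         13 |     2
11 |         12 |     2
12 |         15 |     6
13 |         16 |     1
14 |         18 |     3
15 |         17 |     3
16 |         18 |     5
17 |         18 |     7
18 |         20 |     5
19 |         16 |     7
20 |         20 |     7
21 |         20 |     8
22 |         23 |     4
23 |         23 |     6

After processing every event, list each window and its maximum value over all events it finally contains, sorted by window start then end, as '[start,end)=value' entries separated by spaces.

i=0 t=1 v=3: → [1,3); WM=−∞
i=1 t=5 v=4: → [5,7); WM=−∞
i=2 t=7 v=2: → [7,9); WM=−∞
i=3 t=2 v=9: → [1,4); WM=5
i=4 t=7 v=8: → [7,9); WM=5
i=5 t=8 v=3: → [7,10); WM=5
i=6 t=4 v=8: → [4,7); WM=5
i=7 t=10 v=5: → [10,12); WM=8
i=8 t=13 v=6: → [13,15); WM=8
i=9 t=8 v=9: → [7,10); WM=8
i=10 t=13 v=2: → [13,15); WM=8
i=11 t=12 v=2: → [12,15); WM=11
i=12 t=15 v=6: → [15,17); WM=11
i=13 t=16 v=1: → [15,18); WM=11
i=14 t=18 v=3: → [18,20); WM=11
i=15 t=17 v=3: → [15,20); WM=16
i=16 t=18 v=5: → [15,20); WM=16
i=17 t=18 v=7: → [15,20); WM=16
i=18 t=20 v=5: → [20,22); WM=16
i=19 t=16 v=7: → [15,20); WM=18
i=20 t=20 v=7: → [20,22); WM=18
i=21 t=20 v=8: → [20,22); WM=18
i=22 t=23 v=4: → [23,25); WM=18
i=23 t=23 v=6: → [23,25); WM=21

[1,4)=9 [4,7)=8 [7,10)=9 [10,12)=5 [12,15)=6 [15,20)=7 [20,22)=8 [23,25)=6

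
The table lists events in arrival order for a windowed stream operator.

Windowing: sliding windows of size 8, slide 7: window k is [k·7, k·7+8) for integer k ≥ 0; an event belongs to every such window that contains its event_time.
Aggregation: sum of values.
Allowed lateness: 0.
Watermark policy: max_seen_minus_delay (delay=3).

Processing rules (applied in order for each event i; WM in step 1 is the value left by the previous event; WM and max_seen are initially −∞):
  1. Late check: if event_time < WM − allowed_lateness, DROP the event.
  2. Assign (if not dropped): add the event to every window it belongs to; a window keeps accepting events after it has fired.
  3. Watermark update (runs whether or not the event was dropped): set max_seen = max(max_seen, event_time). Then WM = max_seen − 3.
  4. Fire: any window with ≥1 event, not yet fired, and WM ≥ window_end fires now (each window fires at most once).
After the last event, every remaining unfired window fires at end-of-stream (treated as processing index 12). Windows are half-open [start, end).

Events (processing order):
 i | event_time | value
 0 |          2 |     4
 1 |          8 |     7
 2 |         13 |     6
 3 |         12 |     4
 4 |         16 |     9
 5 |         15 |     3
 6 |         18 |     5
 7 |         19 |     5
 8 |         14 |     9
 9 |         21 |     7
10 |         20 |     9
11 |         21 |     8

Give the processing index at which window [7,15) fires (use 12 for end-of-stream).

i=0 t=2 v=4: → [0,8); WM=-1
i=1 t=8 v=7: → [7,15); WM=5
i=2 t=13 v=6: → [7,15); WM=10; [0,8) fires=4
i=3 t=12 v=4: → [7,15); WM=10
i=4 t=16 v=9: → [14,22); WM=13
i=5 t=15 v=3: → [14,22); WM=13
i=6 t=18 v=5: → [14,22); WM=15; [7,15) fires=17
i=7 t=19 v=5: → [14,22); WM=16
i=8 t=14 v=9: DROP (t<16-0); WM=16
i=9 t=21 v=7: → [21,29),[14,22); WM=18
i=10 t=20 v=9: → [14,22); WM=18
i=11 t=21 v=8: → [21,29),[14,22); WM=18

6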